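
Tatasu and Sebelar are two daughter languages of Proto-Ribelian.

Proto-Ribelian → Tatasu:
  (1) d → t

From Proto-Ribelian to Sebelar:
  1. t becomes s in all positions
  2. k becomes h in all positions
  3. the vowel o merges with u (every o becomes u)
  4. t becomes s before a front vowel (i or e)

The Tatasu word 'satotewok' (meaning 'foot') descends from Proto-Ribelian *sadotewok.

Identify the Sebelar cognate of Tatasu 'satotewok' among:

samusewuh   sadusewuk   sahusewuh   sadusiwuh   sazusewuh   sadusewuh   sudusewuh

Sebelar: start from *sadotewok.
  rule 1 (unconditioned shift): sadotewok → sadosewok
  rule 2 (unconditioned shift): sadosewok → sadosewoh
  rule 3 (vowel merger): sadosewoh → sadusewuh
  rule 4: no change — sadusewuh
  ⇒ Sebelar sadusewuh
Among the options, 'sadusewuh' alone shows every Sebelar change applied in order.

sadusewuh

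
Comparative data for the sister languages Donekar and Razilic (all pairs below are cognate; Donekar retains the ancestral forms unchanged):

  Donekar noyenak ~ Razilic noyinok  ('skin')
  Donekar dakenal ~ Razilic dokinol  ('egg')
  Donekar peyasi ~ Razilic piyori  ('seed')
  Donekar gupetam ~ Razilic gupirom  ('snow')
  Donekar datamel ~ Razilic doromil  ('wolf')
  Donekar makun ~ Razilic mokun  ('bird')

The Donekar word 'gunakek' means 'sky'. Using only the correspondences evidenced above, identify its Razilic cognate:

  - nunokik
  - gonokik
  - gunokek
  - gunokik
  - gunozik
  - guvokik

gunokik

noyenak ~ noyinok, dakenal ~ dokinol — Donekar a corresponds to Razilic o after a consonant, before a consonant other than r, m, n, p, b, f, v.
peyasi ~ piyori, gupetam ~ gupirom — Donekar e corresponds to Razilic i after a consonant, before a consonant other than r, m, n, p, b, f, v.
Applying these to Donekar 'gunakek':
  gunakek → gunokek   (a→o after a consonant, before a consonant other than r, m, n, p, b, f, v)
  gunokek → gunokik   (e→i after a consonant, before a consonant other than r, m, n, p, b, f, v)
So the Razilic cognate is 'gunokik'.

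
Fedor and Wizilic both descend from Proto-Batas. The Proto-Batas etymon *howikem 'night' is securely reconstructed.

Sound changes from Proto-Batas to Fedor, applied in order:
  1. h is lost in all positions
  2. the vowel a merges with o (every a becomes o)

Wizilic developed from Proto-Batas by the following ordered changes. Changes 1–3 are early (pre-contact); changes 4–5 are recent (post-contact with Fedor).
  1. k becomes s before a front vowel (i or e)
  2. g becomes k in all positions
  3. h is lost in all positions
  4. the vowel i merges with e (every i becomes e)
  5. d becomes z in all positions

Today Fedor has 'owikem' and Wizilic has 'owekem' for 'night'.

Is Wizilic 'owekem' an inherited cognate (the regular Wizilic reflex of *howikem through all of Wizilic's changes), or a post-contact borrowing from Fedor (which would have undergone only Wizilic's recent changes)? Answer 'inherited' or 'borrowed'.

If inherited, *howikem would pass through all of Wizilic's changes:
Wizilic: *howikem > howisem > owisem > owesem  (by palatalisation, h-loss, vowel merger)
If borrowed from Fedor 'owikem' after the early changes, it would undergo only the recent ones:
  rule 4 (vowel merger): owikem → owekem
  rule 5 (unconditioned shift): no change (owekem)
  ⇒ as a loan: owekem
Wizilic 'owekem' matches the loan outcome 'owekem', not the inherited 'owesem' — it skipped the early Wizilic changes, so it was borrowed from Fedor.

borrowed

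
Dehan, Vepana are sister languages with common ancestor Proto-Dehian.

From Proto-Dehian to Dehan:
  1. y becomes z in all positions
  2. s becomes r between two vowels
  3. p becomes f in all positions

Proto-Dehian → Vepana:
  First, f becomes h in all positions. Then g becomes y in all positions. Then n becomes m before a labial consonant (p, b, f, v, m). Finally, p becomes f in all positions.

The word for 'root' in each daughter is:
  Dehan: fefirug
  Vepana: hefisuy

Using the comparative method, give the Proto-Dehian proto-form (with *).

Position 3: Dehan has f, Vepana has f. In Vepana, f can only continue *p, so the proto-segment is *p.
Position 5: Dehan has r, Vepana has s. Vepana preserves s here (none of its changes turn any other segment into s), so the proto-segment is *s.
Continuing position by position gives *fepisug; check it forward:
Dehan: *fepisug
  fepisug (rule 1 does not apply)
  fepisug → fepirug   [rhotacism]
  fepirug → fefirug   [unconditioned shift]
  giving Dehan fefirug.
Vepana: start from *fepisug.
  rule 1 (unconditioned shift): fepisug → hepisug
  rule 2 (unconditioned shift): hepisug → hepisuy
  rule 3: no change — hepisuy
  rule 4 (unconditioned shift): hepisuy → hefisuy
  ⇒ Vepana hefisuy
*fepisug is the unique common source.

*fepisug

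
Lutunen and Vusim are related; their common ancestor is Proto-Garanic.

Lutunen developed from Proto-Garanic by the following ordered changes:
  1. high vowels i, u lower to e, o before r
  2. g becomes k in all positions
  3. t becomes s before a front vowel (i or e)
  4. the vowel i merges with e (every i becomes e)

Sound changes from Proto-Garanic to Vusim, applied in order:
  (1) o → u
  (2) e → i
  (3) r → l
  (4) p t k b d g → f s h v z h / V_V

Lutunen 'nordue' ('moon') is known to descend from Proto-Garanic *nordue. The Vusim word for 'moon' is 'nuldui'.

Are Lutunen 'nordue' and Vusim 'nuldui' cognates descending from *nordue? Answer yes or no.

Derive the expected Vusim reflex of *nordue:
Vusim: *nordue
  nordue → nurdue   [vowel merger]
  nurdue → nurdui   [vowel merger]
  nurdui → nuldui   [unconditioned shift]
  nuldui (rule 4 does not apply)
  giving Vusim nuldui.
Vusim 'nuldui' matches the regular reflex exactly, so the pair is cognate.

yes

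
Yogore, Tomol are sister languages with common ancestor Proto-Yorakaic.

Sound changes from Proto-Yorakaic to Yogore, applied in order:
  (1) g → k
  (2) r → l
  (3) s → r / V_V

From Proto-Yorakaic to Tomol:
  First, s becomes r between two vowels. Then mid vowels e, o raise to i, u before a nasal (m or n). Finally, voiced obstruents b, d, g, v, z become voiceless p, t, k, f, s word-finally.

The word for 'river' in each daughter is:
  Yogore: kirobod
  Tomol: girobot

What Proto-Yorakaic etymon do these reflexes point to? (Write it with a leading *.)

Position 7: Yogore has d, Tomol has t. Yogore preserves d here (none of its changes turn any other segment into d), so the proto-segment is *d.
Position 3: Yogore has r, Tomol has r. In Yogore, r can only continue *s, so the proto-segment is *s.
Position 1: Yogore has k, Tomol has g. Tomol preserves g here (none of its changes turn any other segment into g), so the proto-segment is *g.
Verify the candidate proto-form against each daughter:
Yogore: *gisobod > kisobod > kirobod  (by unconditioned shift, rhotacism)
Tomol: start from *gisobod.
  rule 1 (rhotacism): gisobod → girobod
  rule 2: no change — girobod
  rule 3 (final devoicing): girobod → girobot
  ⇒ Tomol girobot
Only *gisobod yields all of Yogore kirobod, Tomol girobot.

*gisobod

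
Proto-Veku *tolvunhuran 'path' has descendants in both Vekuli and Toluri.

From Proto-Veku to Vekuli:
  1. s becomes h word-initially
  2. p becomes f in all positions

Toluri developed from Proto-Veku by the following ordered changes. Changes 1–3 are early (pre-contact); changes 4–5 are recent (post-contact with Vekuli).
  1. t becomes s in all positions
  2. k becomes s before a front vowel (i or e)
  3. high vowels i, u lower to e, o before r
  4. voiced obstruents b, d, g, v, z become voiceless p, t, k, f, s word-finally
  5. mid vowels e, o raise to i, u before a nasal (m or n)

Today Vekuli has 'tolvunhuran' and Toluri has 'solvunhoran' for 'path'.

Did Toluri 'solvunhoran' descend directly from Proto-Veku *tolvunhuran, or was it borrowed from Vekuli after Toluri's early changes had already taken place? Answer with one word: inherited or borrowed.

inherited

If inherited, *tolvunhuran would pass through all of Toluri's changes:
Toluri: *tolvunhuran > solvunhuran > solvunhoran  (by unconditioned shift, pre-rhotic lowering)
If borrowed from Vekuli 'tolvunhuran' after the early changes, it would undergo only the recent ones:
  rule 4 (final devoicing): no change (tolvunhuran)
  rule 5 (pre-nasal raising): no change (tolvunhuran)
  ⇒ as a loan: tolvunhuran
Toluri 'solvunhoran' matches the inherited outcome exactly, so it is an inherited cognate, not a loan.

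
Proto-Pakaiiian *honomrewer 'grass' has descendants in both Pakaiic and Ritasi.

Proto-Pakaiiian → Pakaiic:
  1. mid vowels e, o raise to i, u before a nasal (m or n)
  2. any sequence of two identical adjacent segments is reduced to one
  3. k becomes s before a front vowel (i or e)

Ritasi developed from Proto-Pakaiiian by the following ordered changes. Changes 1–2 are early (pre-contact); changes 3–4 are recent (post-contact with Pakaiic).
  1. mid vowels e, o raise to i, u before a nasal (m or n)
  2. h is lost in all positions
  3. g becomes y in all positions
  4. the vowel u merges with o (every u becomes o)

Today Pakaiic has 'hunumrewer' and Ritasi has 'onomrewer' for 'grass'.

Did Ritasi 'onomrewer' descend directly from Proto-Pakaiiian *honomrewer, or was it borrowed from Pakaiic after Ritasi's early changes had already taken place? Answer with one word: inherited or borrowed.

inherited

If inherited, *honomrewer would pass through all of Ritasi's changes:
Ritasi: *honomrewer > hunumrewer > unumrewer > onomrewer  (by pre-nasal raising, h-loss, vowel merger)
If borrowed from Pakaiic 'hunumrewer' after the early changes, it would undergo only the recent ones:
  rule 3 (unconditioned shift): no change (hunumrewer)
  rule 4 (vowel merger): hunumrewer → honomrewer
  ⇒ as a loan: honomrewer
Ritasi 'onomrewer' matches the inherited outcome exactly, so it is an inherited cognate, not a loan.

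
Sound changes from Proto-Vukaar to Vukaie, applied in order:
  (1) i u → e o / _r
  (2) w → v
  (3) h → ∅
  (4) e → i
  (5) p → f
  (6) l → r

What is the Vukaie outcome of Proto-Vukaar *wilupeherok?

virufiirok

Vukaie: start from *wilupeherok.
  rule 1: no change — wilupeherok
  rule 2 (unconditioned shift): wilupeherok → vilupeherok
  rule 3 (h-loss): vilupeherok → vilupeerok
  rule 4 (vowel merger): vilupeerok → vilupiirok
  rule 5 (unconditioned shift): vilupiirok → vilufiirok
  rule 6 (unconditioned shift): vilufiirok → virufiirok
  ⇒ Vukaie virufiirok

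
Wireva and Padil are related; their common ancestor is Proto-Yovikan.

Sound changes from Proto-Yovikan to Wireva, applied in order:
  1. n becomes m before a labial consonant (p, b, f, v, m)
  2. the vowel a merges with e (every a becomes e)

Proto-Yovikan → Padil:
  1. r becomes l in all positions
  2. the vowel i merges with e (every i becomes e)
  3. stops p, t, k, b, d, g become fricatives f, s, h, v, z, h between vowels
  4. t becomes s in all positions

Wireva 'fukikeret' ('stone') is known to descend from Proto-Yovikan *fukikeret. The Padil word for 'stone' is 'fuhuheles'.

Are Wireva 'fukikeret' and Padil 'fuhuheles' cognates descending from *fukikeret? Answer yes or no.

Derive the expected Padil reflex of *fukikeret:
Padil: start from *fukikeret.
  rule 1 (unconditioned shift): fukikeret → fukikelet
  rule 2 (vowel merger): fukikelet → fukekelet
  rule 3 (intervocalic lenition): fukekelet → fuhehelet
  rule 4 (unconditioned shift): fuhehelet → fuheheles
  ⇒ Padil fuheheles
The regular Padil reflex would be 'fuheheles', but the attested form is 'fuhuheles'. The correspondence is irregular, so they are not cognates (the Padil form has a different source).

no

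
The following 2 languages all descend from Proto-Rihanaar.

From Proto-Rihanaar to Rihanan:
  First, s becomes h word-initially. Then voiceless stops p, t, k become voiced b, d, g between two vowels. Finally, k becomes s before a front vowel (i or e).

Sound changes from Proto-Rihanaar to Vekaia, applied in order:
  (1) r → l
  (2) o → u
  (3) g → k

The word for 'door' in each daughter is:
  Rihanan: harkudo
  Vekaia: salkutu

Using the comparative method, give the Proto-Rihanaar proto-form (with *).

Position 1: Rihanan has h, Vekaia has s. Vekaia preserves s here (none of its changes turn any other segment into s), so the proto-segment is *s.
Position 6: Rihanan has d, Vekaia has t. Vekaia preserves t here (none of its changes turn any other segment into t), so the proto-segment is *t.
Position 7: Rihanan has o, Vekaia has u. Rihanan preserves o here (none of its changes turn any other segment into o), so the proto-segment is *o.
Continuing position by position gives *sarkuto; check it forward:
Rihanan: start from *sarkuto.
  rule 1 (debuccalisation): sarkuto → harkuto
  rule 2 (intervocalic voicing): harkuto → harkudo
  rule 3: no change — harkudo
  ⇒ Rihanan harkudo
Vekaia: *sarkuto > salkuto > salkutu  (by unconditioned shift, vowel merger)
Only *sarkuto yields all of Rihanan harkudo, Vekaia salkutu.

*sarkuto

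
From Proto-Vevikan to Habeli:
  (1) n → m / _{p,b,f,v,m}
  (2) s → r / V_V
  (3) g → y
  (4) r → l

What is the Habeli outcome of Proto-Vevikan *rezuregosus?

Habeli: *rezuregosus > rezuregorus > rezureyorus > lezuleyolus  (by rhotacism, unconditioned shift, unconditioned shift)

lezuleyolus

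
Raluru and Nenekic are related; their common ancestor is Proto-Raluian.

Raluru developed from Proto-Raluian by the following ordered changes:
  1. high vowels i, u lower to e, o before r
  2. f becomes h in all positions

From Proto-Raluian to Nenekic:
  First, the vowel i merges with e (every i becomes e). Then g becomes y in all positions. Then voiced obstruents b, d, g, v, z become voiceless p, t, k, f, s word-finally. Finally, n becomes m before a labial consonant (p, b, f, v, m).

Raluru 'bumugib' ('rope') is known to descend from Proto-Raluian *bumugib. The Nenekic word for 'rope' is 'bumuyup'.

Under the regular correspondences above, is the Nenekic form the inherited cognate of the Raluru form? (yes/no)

no

Derive the expected Nenekic reflex of *bumugib:
Nenekic: *bumugib
  bumugib → bumugeb   [vowel merger]
  bumugeb → bumuyeb   [unconditioned shift]
  bumuyeb → bumuyep   [final devoicing]
  bumuyep (rule 4 does not apply)
  giving Nenekic bumuyep.
The regular Nenekic reflex would be 'bumuyep', but the attested form is 'bumuyup'. The correspondence is irregular, so they are not cognates (the Nenekic form has a different source).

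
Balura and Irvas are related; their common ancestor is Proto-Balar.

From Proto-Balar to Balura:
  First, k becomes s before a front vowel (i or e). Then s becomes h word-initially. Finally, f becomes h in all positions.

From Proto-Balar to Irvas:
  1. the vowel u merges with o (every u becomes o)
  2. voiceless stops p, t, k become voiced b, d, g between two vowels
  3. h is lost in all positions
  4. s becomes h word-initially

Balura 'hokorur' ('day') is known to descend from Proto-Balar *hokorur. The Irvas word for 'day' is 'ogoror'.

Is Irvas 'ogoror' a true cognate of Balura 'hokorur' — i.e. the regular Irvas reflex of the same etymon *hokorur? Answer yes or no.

Derive the expected Irvas reflex of *hokorur:
Irvas: start from *hokorur.
  rule 1 (vowel merger): hokorur → hokoror
  rule 2 (intervocalic voicing): hokoror → hogoror
  rule 3 (h-loss): hogoror → ogoror
  rule 4: no change — ogoror
  ⇒ Irvas ogoror
Irvas 'ogoror' matches the regular reflex exactly, so the pair is cognate.

yes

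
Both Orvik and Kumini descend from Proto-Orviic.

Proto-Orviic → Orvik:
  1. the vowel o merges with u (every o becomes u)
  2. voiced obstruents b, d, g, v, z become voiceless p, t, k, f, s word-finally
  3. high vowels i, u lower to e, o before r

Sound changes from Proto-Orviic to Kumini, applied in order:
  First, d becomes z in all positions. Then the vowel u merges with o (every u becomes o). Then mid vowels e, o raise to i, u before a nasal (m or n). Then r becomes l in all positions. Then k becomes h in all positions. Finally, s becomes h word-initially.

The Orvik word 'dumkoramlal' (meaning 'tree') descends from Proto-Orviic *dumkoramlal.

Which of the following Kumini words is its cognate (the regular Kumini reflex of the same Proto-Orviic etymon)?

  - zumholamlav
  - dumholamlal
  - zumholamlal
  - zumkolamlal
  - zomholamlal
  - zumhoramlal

Kumini: start from *dumkoramlal.
  rule 1 (unconditioned shift): dumkoramlal → zumkoramlal
  rule 2 (vowel merger): zumkoramlal → zomkoramlal
  rule 3 (pre-nasal raising): zomkoramlal → zumkoramlal
  rule 4 (unconditioned shift): zumkoramlal → zumkolamlal
  rule 5 (unconditioned shift): zumkolamlal → zumholamlal
  rule 6: no change — zumholamlal
  ⇒ Kumini zumholamlal
Only 'zumholamlal' matches the regular Kumini development of *dumkoramlal.

zumholamlal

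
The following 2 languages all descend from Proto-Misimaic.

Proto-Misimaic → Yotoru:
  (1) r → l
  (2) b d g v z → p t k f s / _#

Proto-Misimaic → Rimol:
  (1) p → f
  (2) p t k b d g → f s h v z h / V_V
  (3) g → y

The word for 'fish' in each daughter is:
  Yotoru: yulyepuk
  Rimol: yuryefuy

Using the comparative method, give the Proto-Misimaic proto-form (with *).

*yuryepug

Position 3: Yotoru has l, Rimol has r. Rimol preserves r here (none of its changes turn any other segment into r), so the proto-segment is *r.
Position 8: Yotoru has k, Rimol has y. Taking the neighbouring segments as reconstructed: Yotoru k could go back to *k or *g; Rimol y could go back to *g or *y — the one source consistent with every daughter is *g.
Position 6: Yotoru has p, Rimol has f. Taking the neighbouring segments as reconstructed: Yotoru p can only go back to *p; Rimol f could go back to *p or *f — the one source consistent with every daughter is *p.
This points to *yuryepug. Verify forward in each daughter:
Yotoru: *yuryepug > yulyepug > yulyepuk  (by unconditioned shift, final devoicing)
Rimol: *yuryepug > yuryefug > yuryefuy  (by unconditioned shift, unconditioned shift)
*yuryepug is the unique common source.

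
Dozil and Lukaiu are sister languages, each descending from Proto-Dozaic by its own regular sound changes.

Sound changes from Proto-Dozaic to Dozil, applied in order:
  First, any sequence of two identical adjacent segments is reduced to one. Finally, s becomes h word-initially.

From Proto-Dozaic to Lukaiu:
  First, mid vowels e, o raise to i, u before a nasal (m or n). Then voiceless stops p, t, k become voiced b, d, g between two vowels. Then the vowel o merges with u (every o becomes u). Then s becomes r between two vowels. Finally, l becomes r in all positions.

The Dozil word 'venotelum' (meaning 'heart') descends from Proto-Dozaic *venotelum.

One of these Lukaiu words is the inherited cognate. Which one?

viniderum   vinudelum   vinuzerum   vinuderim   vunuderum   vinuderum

Lukaiu: start from *venotelum.
  rule 1 (pre-nasal raising): venotelum → vinotelum
  rule 2 (intervocalic voicing): vinotelum → vinodelum
  rule 3 (vowel merger): vinodelum → vinudelum
  rule 4: no change — vinudelum
  rule 5 (unconditioned shift): vinudelum → vinuderum
  ⇒ Lukaiu vinuderum

vinuderum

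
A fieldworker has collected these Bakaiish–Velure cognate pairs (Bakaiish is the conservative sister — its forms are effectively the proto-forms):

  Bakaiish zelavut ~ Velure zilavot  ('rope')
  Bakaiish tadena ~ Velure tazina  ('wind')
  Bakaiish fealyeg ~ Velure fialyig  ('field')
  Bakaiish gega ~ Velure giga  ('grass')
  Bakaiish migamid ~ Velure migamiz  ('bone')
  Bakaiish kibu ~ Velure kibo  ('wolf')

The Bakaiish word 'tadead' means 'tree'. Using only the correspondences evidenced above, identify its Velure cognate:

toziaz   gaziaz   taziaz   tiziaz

tadena ~ tazina — Bakaiish d corresponds to Velure z between vowels (before a front vowel).
fealyeg ~ fialyig — Bakaiish e corresponds to Velure i after a consonant, before a back vowel.
migamid ~ migamiz — Bakaiish d corresponds to Velure z word-finally.
Applying these to Bakaiish 'tadead':
  tadead → tazead   (d→z between vowels (before a front vowel))
  tazead → taziad   (e→i after a consonant, before a back vowel)
  taziad → taziaz   (d→z word-finally)
So the Velure cognate is 'taziaz'.

taziaz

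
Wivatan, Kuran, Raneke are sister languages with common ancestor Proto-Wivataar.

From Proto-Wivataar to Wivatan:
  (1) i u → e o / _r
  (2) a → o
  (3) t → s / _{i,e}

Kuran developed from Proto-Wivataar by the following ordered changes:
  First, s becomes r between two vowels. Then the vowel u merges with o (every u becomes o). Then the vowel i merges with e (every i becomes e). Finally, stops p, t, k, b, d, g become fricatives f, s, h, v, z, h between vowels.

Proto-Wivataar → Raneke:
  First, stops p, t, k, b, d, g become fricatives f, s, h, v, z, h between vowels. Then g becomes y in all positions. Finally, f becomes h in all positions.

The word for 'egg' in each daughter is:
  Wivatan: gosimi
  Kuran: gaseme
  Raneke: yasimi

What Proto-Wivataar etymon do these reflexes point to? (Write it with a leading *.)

Position 2: Wivatan has o, Kuran has a, Raneke has a. Kuran preserves a here (none of its changes turn any other segment into a), so the proto-segment is *a.
Position 1: Wivatan has g, Kuran has g, Raneke has y. Wivatan preserves g here (none of its changes turn any other segment into g), so the proto-segment is *g.
Continuing position by position gives *gatimi; check it forward:
Wivatan: *gatimi > gotimi > gosimi  (by vowel merger, palatalisation)
Kuran: *gatimi
  gatimi (rule 1 does not apply)
  gatimi (rule 2 does not apply)
  gatimi → gateme   [vowel merger]
  gateme → gaseme   [intervocalic lenition]
  giving Kuran gaseme.
Raneke: *gatimi > gasimi > yasimi  (by intervocalic lenition, unconditioned shift)
No other proto-form is consistent with every reflex, so the reconstruction is *gatimi.

*gatimi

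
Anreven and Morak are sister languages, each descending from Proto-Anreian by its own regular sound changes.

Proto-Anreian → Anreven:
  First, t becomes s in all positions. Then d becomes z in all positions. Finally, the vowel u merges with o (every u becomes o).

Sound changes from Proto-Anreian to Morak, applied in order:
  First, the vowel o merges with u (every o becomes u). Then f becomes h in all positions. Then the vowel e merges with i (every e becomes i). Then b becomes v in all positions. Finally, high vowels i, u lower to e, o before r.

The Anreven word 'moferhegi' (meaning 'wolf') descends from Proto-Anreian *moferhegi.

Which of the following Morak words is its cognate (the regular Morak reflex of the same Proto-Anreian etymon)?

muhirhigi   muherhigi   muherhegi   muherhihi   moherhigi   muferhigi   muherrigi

muherhigi

Morak: start from *moferhegi.
  rule 1 (vowel merger): moferhegi → muferhegi
  rule 2 (unconditioned shift): muferhegi → muherhegi
  rule 3 (vowel merger): muherhegi → muhirhigi
  rule 4: no change — muhirhigi
  rule 5 (pre-rhotic lowering): muhirhigi → muherhigi
  ⇒ Morak muherhigi
Among the options, 'muherhigi' alone shows every Morak change applied in order.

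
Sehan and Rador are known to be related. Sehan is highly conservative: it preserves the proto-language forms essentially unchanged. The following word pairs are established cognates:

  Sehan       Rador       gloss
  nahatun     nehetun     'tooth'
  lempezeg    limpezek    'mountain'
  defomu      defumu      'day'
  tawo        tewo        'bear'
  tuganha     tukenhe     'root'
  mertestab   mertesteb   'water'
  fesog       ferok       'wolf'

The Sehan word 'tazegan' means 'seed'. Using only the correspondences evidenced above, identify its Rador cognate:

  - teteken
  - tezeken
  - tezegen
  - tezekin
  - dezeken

nahatun ~ nehetun, tawo ~ tewo — Sehan a corresponds to Rador e after a consonant, before a consonant other than r, m, n, p, b, f, v.
tuganha ~ tukenhe — Sehan g corresponds to Rador k between vowels (before a back vowel).
tuganha ~ tukenhe — Sehan a corresponds to Rador e after a consonant, before a nasal.
Applying these to Sehan 'tazegan':
  tazegan → tezegan   (a→e after a consonant, before a consonant other than r, m, n, p, b, f, v)
  tezegan → tezekan   (g→k between vowels (before a back vowel))
  tezekan → tezeken   (a→e after a consonant, before a nasal)
So the Rador cognate is 'tezeken'.

tezeken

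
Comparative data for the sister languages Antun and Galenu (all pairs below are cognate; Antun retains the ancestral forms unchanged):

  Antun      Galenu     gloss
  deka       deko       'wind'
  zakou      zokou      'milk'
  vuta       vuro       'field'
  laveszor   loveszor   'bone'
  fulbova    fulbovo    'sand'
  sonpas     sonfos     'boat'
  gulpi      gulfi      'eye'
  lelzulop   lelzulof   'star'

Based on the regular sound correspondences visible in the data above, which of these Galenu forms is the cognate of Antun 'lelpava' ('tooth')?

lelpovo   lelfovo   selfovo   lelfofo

lelfovo

sonpas ~ sonfos — Antun p corresponds to Galenu f after a consonant, before a back vowel.
laveszor ~ loveszor — Antun a corresponds to Galenu o after a consonant, before a labial obstruent.
deka ~ deko, vuta ~ vuro — Antun a corresponds to Galenu o word-finally.
Applying these to Antun 'lelpava':
  lelpava → lelfava   (p→f after a consonant, before a back vowel)
  lelfava → lelfova   (a→o after a consonant, before a labial obstruent)
  lelfova → lelfovo   (a→o word-finally)
So the Galenu cognate is 'lelfovo'.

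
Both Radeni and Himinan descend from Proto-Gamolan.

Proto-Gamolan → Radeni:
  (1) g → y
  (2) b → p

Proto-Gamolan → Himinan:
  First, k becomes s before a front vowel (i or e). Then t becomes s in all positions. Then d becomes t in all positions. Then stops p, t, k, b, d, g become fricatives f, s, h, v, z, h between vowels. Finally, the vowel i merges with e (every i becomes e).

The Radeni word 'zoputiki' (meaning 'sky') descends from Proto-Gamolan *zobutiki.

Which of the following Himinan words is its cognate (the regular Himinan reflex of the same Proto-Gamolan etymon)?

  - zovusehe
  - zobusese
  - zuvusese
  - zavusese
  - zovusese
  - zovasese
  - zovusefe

zovusese

Himinan: start from *zobutiki.
  rule 1 (palatalisation): zobutiki → zobutisi
  rule 2 (unconditioned shift): zobutisi → zobusisi
  rule 3: no change — zobusisi
  rule 4 (intervocalic lenition): zobusisi → zovusisi
  rule 5 (vowel merger): zovusisi → zovusese
  ⇒ Himinan zovusese
Among the options, 'zovusese' alone shows every Himinan change applied in order.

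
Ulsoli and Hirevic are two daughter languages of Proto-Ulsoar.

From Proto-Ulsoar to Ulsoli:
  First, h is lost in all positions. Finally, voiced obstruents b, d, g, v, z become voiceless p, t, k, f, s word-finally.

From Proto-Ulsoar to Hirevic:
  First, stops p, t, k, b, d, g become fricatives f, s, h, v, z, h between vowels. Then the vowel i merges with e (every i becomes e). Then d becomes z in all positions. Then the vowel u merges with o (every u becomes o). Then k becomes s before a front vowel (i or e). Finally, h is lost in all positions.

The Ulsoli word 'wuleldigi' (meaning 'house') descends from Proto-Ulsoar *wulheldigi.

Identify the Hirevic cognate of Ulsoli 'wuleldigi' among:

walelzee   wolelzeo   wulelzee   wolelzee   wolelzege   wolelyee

wolelzee

Hirevic: start from *wulheldigi.
  rule 1 (intervocalic lenition): wulheldigi → wulheldihi
  rule 2 (vowel merger): wulheldihi → wulheldehe
  rule 3 (unconditioned shift): wulheldehe → wulhelzehe
  rule 4 (vowel merger): wulhelzehe → wolhelzehe
  rule 5: no change — wolhelzehe
  rule 6 (h-loss): wolhelzehe → wolelzee
  ⇒ Hirevic wolelzee
The other candidates each miss or misapply at least one Hirevic change.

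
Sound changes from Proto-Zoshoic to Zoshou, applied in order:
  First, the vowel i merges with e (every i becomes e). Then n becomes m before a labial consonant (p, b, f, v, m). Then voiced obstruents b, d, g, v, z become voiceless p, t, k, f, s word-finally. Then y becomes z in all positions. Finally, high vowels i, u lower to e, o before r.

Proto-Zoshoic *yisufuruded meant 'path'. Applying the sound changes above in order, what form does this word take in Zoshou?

Zoshou: start from *yisufuruded.
  rule 1 (vowel merger): yisufuruded → yesufuruded
  rule 2: no change — yesufuruded
  rule 3 (final devoicing): yesufuruded → yesufurudet
  rule 4 (unconditioned shift): yesufurudet → zesufurudet
  rule 5 (pre-rhotic lowering): zesufurudet → zesuforudet
  ⇒ Zoshou zesuforudet

zesuforudet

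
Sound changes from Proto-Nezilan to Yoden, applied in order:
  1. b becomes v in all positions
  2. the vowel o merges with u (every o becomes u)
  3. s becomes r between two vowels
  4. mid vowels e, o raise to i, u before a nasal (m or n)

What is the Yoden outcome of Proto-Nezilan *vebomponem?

Yoden: *vebomponem
  vebomponem → vevomponem   [unconditioned shift]
  vevomponem → vevumpunem   [vowel merger]
  vevumpunem (rule 3 does not apply)
  vevumpunem → vevumpunim   [pre-nasal raising]
  giving Yoden vevumpunim.

vevumpunim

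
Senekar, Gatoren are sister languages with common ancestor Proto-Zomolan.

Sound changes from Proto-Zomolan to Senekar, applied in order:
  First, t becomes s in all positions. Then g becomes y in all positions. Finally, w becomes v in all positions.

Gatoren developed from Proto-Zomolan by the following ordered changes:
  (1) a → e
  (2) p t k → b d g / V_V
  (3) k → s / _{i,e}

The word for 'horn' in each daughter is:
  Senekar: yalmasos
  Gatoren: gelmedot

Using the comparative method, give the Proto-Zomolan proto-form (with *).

*galmatot

Position 6: Senekar has s, Gatoren has d. Taking the neighbouring segments as reconstructed: Senekar s could go back to *t or *s; Gatoren d could go back to *t or *d — the one source consistent with every daughter is *t.
Position 1: Senekar has y, Gatoren has g. Taking the neighbouring segments as reconstructed: Senekar y could go back to *g or *y; Gatoren g can only go back to *g — the one source consistent with every daughter is *g.
Position 8: Senekar has s, Gatoren has t. Gatoren preserves t here (none of its changes turn any other segment into t), so the proto-segment is *t.
Continuing position by position gives *galmatot; check it forward:
Senekar: *galmatot > galmasos > yalmasos  (by unconditioned shift, unconditioned shift)
Gatoren: *galmatot
  galmatot → gelmetot   [vowel merger]
  gelmetot → gelmedot   [intervocalic voicing]
  gelmedot (rule 3 does not apply)
  giving Gatoren gelmedot.
No other proto-form is consistent with every reflex, so the reconstruction is *galmatot.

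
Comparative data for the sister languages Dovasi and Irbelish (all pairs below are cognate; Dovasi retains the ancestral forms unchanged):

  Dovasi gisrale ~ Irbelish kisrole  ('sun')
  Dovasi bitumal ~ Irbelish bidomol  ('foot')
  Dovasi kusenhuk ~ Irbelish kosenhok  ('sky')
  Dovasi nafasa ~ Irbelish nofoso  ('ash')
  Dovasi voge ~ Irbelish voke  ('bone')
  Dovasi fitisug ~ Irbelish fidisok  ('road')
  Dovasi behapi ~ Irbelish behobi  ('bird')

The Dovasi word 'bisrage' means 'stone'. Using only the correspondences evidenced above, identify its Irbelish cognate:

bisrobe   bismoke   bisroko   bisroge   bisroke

bisroke

gisrale ~ kisrole, bitumal ~ bidomol — Dovasi a corresponds to Irbelish o after a consonant, before a consonant other than r, m, n, p, b, f, v.
voge ~ voke — Dovasi g corresponds to Irbelish k between vowels (before a front vowel).
Applying these to Dovasi 'bisrage':
  bisrage → bisroge   (a→o after a consonant, before a consonant other than r, m, n, p, b, f, v)
  bisroge → bisroke   (g→k between vowels (before a front vowel))
So the Irbelish cognate is 'bisroke'.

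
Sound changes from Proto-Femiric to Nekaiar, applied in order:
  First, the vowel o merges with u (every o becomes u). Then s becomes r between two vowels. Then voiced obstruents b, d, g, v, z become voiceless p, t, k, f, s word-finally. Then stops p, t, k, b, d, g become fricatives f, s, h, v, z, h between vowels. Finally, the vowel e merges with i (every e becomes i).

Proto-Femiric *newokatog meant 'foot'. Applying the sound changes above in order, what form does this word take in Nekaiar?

Nekaiar: *newokatog > newukatug > newukatuk > newuhasuk > niwuhasuk  (by vowel merger, final devoicing, intervocalic lenition, vowel merger)

niwuhasuk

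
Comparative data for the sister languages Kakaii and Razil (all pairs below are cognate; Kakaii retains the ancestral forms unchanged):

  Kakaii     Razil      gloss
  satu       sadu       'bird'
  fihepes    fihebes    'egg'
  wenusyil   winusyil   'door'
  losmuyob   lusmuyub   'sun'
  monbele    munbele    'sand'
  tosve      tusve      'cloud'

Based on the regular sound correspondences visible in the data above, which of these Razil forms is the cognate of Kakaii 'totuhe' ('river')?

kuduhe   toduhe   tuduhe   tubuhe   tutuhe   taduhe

tuduhe

losmuyob ~ lusmuyub, tosve ~ tusve — Kakaii o corresponds to Razil u after a consonant, before a consonant other than r, m, n, p, b, f, v.
satu ~ sadu — Kakaii t corresponds to Razil d between vowels (before a back vowel).
Applying these to Kakaii 'totuhe':
  totuhe → tutuhe   (o→u after a consonant, before a consonant other than r, m, n, p, b, f, v)
  tutuhe → tuduhe   (t→d between vowels (before a back vowel))
So the Razil cognate is 'tuduhe'.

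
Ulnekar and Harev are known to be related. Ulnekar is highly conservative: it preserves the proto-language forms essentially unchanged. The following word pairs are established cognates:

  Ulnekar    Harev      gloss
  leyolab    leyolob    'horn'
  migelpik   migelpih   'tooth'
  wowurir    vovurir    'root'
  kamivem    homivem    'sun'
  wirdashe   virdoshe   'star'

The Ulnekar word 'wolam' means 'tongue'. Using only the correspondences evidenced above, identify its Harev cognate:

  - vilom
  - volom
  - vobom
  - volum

volom

wowurir ~ vovurir — Ulnekar w corresponds to Harev v word-initially before a back vowel.
kamivem ~ homivem — Ulnekar a corresponds to Harev o after a consonant, before a nasal.
Applying these to Ulnekar 'wolam':
  wolam → volam   (w→v word-initially before a back vowel)
  volam → volom   (a→o after a consonant, before a nasal)
So the Harev cognate is 'volom'.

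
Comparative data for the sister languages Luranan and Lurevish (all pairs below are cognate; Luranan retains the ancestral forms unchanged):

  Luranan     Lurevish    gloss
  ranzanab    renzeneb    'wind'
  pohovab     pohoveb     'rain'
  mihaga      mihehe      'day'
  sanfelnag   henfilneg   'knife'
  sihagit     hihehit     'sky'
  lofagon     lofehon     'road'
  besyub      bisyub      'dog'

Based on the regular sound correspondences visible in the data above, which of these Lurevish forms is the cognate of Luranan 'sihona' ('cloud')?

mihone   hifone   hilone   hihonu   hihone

sihagit ~ hihehit — Luranan s corresponds to Lurevish h word-initially before a front vowel.
mihaga ~ mihehe — Luranan a corresponds to Lurevish e word-finally.
Applying these to Luranan 'sihona':
  sihona → hihona   (s→h word-initially before a front vowel)
  hihona → hihone   (a→e word-finally)
So the Lurevish cognate is 'hihone'.

hihone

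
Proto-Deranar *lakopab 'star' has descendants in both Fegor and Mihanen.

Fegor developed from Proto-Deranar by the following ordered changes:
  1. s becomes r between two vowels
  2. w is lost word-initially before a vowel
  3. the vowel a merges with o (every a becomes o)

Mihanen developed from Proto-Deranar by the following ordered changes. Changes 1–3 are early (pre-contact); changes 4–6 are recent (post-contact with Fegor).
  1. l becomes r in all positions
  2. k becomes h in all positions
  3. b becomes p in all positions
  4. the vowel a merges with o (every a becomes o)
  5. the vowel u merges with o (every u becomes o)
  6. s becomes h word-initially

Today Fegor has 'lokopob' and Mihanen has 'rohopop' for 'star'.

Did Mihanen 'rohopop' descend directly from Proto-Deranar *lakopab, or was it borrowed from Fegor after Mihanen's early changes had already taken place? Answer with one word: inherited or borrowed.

If inherited, *lakopab would pass through all of Mihanen's changes:
Mihanen: *lakopab
  lakopab → rakopab   [unconditioned shift]
  rakopab → rahopab   [unconditioned shift]
  rahopab → rahopap   [unconditioned shift]
  rahopap → rohopop   [vowel merger]
  rohopop (rule 5 does not apply)
  rohopop (rule 6 does not apply)
  giving Mihanen rohopop.
If borrowed from Fegor 'lokopob' after the early changes, it would undergo only the recent ones:
  rule 4 (vowel merger): no change (lokopob)
  rule 5 (vowel merger): no change (lokopob)
  rule 6 (debuccalisation): no change (lokopob)
  ⇒ as a loan: lokopob
Mihanen 'rohopop' matches the inherited outcome exactly, so it is an inherited cognate, not a loan.

inherited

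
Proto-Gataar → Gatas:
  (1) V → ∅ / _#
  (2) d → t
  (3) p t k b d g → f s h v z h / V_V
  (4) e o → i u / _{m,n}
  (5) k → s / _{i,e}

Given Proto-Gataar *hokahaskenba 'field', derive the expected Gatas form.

Gatas: *hokahaskenba
  hokahaskenba → hokahaskenb   [apocope]
  hokahaskenb (rule 2 does not apply)
  hokahaskenb → hohahaskenb   [intervocalic lenition]
  hohahaskenb → hohahaskinb   [pre-nasal raising]
  hohahaskinb → hohahassinb   [palatalisation]
  giving Gatas hohahassinb.

hohahassinb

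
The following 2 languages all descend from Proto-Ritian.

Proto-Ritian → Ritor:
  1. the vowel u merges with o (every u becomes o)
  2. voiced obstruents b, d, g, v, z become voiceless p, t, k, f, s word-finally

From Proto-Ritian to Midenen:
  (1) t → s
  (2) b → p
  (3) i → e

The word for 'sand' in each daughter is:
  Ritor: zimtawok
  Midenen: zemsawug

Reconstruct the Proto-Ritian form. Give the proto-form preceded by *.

*zimtawug

Position 2: Ritor has i, Midenen has e. Ritor preserves i here (none of its changes turn any other segment into i), so the proto-segment is *i.
Position 8: Ritor has k, Midenen has g. Midenen preserves g here (none of its changes turn any other segment into g), so the proto-segment is *g.
Position 4: Ritor has t, Midenen has s. Taking the neighbouring segments as reconstructed: Ritor t can only go back to *t; Midenen s could go back to *t or *s — the one source consistent with every daughter is *t.
Verify the candidate proto-form against each daughter:
Ritor: *zimtawug > zimtawog > zimtawok  (by vowel merger, final devoicing)
Midenen: *zimtawug > zimsawug > zemsawug  (by unconditioned shift, vowel merger)
No other proto-form is consistent with every reflex, so the reconstruction is *zimtawug.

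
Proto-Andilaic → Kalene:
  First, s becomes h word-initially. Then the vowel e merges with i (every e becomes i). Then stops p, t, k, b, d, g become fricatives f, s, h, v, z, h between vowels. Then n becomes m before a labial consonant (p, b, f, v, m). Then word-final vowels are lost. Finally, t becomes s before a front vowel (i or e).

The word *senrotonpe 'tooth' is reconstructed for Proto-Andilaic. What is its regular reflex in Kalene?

Kalene: *senrotonpe
  senrotonpe → henrotonpe   [debuccalisation]
  henrotonpe → hinrotonpi   [vowel merger]
  hinrotonpi → hinrosonpi   [intervocalic lenition]
  hinrosonpi → hinrosompi   [nasal place assimilation]
  hinrosompi → hinrosomp   [apocope]
  hinrosomp (rule 6 does not apply)
  giving Kalene hinrosomp.

hinrosomp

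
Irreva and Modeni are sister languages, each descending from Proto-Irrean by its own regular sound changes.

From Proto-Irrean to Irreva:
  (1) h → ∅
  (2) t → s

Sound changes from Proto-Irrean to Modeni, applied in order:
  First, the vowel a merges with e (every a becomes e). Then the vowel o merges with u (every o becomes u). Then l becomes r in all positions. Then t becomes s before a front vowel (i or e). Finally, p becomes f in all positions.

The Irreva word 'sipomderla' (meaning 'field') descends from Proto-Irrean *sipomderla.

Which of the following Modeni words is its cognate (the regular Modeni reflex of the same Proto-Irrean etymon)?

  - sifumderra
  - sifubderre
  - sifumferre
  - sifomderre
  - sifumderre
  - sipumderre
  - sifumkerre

sifumderre

Modeni: *sipomderla > sipomderle > sipumderle > sipumderre > sifumderre  (by vowel merger, vowel merger, unconditioned shift, unconditioned shift)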